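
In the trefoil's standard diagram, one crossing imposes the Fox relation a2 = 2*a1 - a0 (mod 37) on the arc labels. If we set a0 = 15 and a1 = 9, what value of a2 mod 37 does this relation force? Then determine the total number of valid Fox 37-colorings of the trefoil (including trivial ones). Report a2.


Step 1: Apply the given crossing relation 2*a1 - a0 - a2 = 0 (mod 37).
  a2 = 2*a1 - a0 mod 37
  a2 = 2*9 - 15 mod 37
  a2 = 18 - 15 mod 37
  a2 = 3 mod 37 = 3
Step 2: The trefoil has determinant 3.
  Number of Fox p-colorings (p prime) is p^2 if p = 3, else p.
  Since 37 does not divide 3, only trivial (constant) colorings exist.
  (So the trial a0 = 15, a1 = 9 with a0 != a1 does NOT extend to a valid coloring of the whole trefoil: the other two crossing relations require 3*(a1 - a0) = 0 (mod 37), which fails.)
  Total colorings = 37
Step 3: a2 = 3, total Fox 37-colorings = 37

3


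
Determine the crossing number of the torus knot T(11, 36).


For a torus knot T(p, q) with gcd(p,q)=1,
the crossing number is min(p*(q-1), q*(p-1)).
p*(q-1) = 11*35 = 385
q*(p-1) = 36*10 = 360
min(385, 360) = 360

360


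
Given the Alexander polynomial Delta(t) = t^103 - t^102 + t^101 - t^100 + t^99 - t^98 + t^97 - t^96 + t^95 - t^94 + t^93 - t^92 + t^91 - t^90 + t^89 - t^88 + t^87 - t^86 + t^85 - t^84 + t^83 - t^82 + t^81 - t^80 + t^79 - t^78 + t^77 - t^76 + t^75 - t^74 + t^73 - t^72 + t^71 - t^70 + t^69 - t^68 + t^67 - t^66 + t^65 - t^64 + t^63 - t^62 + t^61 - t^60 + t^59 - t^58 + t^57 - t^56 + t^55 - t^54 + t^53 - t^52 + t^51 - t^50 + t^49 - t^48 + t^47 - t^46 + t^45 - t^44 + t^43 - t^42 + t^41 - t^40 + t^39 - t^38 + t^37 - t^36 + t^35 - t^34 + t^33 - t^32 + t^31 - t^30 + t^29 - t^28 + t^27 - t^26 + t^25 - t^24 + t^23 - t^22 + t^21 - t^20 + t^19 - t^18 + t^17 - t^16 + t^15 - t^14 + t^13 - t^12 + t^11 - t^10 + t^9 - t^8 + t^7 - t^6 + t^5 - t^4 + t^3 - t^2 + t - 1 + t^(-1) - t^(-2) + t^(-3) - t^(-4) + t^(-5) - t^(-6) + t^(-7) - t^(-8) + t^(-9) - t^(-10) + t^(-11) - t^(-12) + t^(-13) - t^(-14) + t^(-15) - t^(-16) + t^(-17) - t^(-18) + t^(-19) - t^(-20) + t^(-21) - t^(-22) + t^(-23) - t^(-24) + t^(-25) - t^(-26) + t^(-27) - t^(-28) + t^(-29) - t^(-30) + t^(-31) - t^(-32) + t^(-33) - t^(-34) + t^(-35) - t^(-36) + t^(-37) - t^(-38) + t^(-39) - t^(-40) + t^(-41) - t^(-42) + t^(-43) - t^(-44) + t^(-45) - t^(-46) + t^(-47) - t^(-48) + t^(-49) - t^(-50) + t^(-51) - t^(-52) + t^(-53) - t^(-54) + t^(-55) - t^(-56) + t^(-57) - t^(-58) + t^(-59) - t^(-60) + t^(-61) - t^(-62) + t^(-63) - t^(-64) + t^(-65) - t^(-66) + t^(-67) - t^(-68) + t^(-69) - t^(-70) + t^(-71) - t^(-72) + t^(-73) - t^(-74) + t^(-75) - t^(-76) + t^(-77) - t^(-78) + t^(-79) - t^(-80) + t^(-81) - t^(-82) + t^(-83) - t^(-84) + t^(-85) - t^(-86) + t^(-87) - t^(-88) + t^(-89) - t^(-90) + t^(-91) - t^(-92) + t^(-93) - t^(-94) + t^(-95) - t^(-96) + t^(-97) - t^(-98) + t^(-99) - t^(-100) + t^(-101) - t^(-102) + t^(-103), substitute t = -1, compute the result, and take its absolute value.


Step 1: The polynomial has 207 terms with alternating signs, exponents from 103 down to -103.
Step 2: Substitute t = -1. The i-th term has coefficient (-1)^i and exponent (m-i),
  so its value is (-1)^i * (-1)^(m-i) = (-1)^m = -1 for every i.
Step 3: All 207 terms equal -1, so Delta(-1) = 207 * (-1) = -207
Step 4: |Delta(-1)| = 207

207


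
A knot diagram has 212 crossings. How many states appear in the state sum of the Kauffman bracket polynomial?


Each crossing contributes 2 choices (A-smoothing or B-smoothing).
Total states = 2^212 = 6582018229284824168619876730229402019930943462534319453394436096

6582018229284824168619876730229402019930943462534319453394436096


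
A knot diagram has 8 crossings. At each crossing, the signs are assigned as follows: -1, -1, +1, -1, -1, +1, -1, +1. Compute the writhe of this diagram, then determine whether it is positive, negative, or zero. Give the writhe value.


Step 1: Count positive crossings (+1).
Positive crossings: 3
Step 2: Count negative crossings (-1).
Negative crossings: 5
Step 3: Writhe = (positive) - (negative)
w = 3 - 5 = -2
Step 4: |w| = 2, and w is negative

-2


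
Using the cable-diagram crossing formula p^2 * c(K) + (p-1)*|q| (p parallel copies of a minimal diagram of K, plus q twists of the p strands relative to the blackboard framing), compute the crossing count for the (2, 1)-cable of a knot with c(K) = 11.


Step 1: Each of the c(K) crossings of the companion diagram becomes p*p = p^2 crossings among the p parallel strands, and each of the |q| twists s_1 s_2 ... s_(p-1) adds (p-1) crossings.
  Crossings = p^2 * c(K) + (p-1)*|q|
Step 2: = 2^2 * 11 + (2-1)*1
Step 3: = 4*11 + 1*1
Step 4: = 44 + 1 = 45

45


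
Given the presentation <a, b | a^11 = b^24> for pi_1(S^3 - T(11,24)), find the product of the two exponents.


The relation is a^11 = b^24.
Product of exponents = 11 * 24
= 264

264


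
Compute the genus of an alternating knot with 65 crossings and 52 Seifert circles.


For alternating knots, g = (c - s + 1)/2.
= (65 - 52 + 1)/2
= 14/2 = 7

7


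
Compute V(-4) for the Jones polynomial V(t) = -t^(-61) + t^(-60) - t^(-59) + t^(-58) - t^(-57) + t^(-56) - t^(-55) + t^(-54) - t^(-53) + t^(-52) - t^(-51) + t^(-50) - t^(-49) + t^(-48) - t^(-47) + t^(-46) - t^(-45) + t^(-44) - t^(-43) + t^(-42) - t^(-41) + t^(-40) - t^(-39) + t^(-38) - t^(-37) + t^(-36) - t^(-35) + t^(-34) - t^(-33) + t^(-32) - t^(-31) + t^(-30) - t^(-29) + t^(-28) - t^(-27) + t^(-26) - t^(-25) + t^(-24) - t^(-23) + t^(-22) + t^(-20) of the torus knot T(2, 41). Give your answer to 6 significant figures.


Substituting t = -4 into V(t) = -t^(-61) + t^(-60) - t^(-59) + t^(-58) - t^(-57) + t^(-56) - t^(-55) + t^(-54) - t^(-53) + t^(-52) - t^(-51) + t^(-50) - t^(-49) + t^(-48) - t^(-47) + t^(-46) - t^(-45) + t^(-44) - t^(-43) + t^(-42) - t^(-41) + t^(-40) - t^(-39) + t^(-38) - t^(-37) + t^(-36) - t^(-35) + t^(-34) - t^(-33) + t^(-32) - t^(-31) + t^(-30) - t^(-29) + t^(-28) - t^(-27) + t^(-26) - t^(-25) + t^(-24) - t^(-23) + t^(-22) + t^(-20):
  (-)t^(-61) = 1.88079e-37
  (+)t^(-60) = 7.52316e-37
  (-)t^(-59) = 3.00927e-36
  (+)t^(-58) = 1.20371e-35
  (-)t^(-57) = 4.81482e-35
  (+)t^(-56) = 1.92593e-34
  (-)t^(-55) = 7.70372e-34
  (+)t^(-54) = 3.08149e-33
  (-)t^(-53) = 1.2326e-32
  (+)t^(-52) = 4.93038e-32
  (-)t^(-51) = 1.97215e-31
  (+)t^(-50) = 7.88861e-31
  (-)t^(-49) = 3.15544e-30
  (+)t^(-48) = 1.26218e-29
  (-)t^(-47) = 5.04871e-29
  (+)t^(-46) = 2.01948e-28
  (-)t^(-45) = 8.07794e-28
  (+)t^(-44) = 3.23117e-27
  (-)t^(-43) = 1.29247e-26
  (+)t^(-42) = 5.16988e-26
  (-)t^(-41) = 2.06795e-25
  (+)t^(-40) = 8.27181e-25
  (-)t^(-39) = 3.30872e-24
  (+)t^(-38) = 1.32349e-23
  (-)t^(-37) = 5.29396e-23
  (+)t^(-36) = 2.11758e-22
  (-)t^(-35) = 8.47033e-22
  (+)t^(-34) = 3.38813e-21
  (-)t^(-33) = 1.35525e-20
  (+)t^(-32) = 5.42101e-20
  (-)t^(-31) = 2.1684e-19
  (+)t^(-30) = 8.67362e-19
  (-)t^(-29) = 3.46945e-18
  (+)t^(-28) = 1.38778e-17
  (-)t^(-27) = 5.55112e-17
  (+)t^(-26) = 2.22045e-16
  (-)t^(-25) = 8.88178e-16
  (+)t^(-24) = 3.55271e-15
  (-)t^(-23) = 1.42109e-14
  (+)t^(-22) = 5.68434e-14
  (+)t^(-20) = 9.09495e-13
Sum = (1.88079e-37) + (7.52316e-37) + (3.00927e-36) + (1.20371e-35) + (4.81482e-35) + (1.92593e-34) + (7.70372e-34) + (3.08149e-33) + (1.2326e-32) + (4.93038e-32) + (1.97215e-31) + (7.88861e-31) + (3.15544e-30) + (1.26218e-29) + (5.04871e-29) + (2.01948e-28) + (8.07794e-28) + (3.23117e-27) + (1.29247e-26) + (5.16988e-26) + (2.06795e-25) + (8.27181e-25) + (3.30872e-24) + (1.32349e-23) + (5.29396e-23) + (2.11758e-22) + (8.47033e-22) + (3.38813e-21) + (1.35525e-20) + (5.42101e-20) + (2.1684e-19) + (8.67362e-19) + (3.46945e-18) + (1.38778e-17) + (5.55112e-17) + (2.22045e-16) + (8.88178e-16) + (3.55271e-15) + (1.42109e-14) + (5.68434e-14) + (9.09495e-13)
= 9.852859269e-13
Rounded to 6 significant figures: 9.85286e-13

9.85286e-13


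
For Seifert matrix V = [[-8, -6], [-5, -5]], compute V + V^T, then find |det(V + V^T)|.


Step 1: Form V + V^T where V = [[-8, -6], [-5, -5]]
  V^T = [[-8, -5], [-6, -5]]
  V + V^T = [[-16, -11], [-11, -10]]
Step 2: det(V + V^T) = (-16)*(-10) - (-11)*(-11)
  = 160 - 121 = 39
Step 3: Knot determinant = |det(V + V^T)| = |39| = 39

39


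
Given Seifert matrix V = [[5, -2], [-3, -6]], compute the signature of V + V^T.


Step 1: V + V^T = [[10, -5], [-5, -12]]
Step 2: trace = -2, det = -145
Step 3: Discriminant = (-2)^2 - 4*(-145) = 584
Step 4: Eigenvalues: 11.083, -13.083
Step 5: Signature = (# positive eigenvalues) - (# negative eigenvalues) = 0

0


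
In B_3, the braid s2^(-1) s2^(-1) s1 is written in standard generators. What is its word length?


The word length counts the number of generators (including inverses).
Listing each generator: s2^(-1), s2^(-1), s1
There are 3 generators in this braid word.

3


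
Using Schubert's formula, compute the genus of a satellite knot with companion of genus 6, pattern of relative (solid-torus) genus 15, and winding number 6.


Schubert: g(satellite) = g_rel(pattern) + |winding| * g(companion),
where g_rel(pattern) is the genus of the pattern relative to the solid torus.
= 15 + 6 * 6
= 15 + 36 = 51

51


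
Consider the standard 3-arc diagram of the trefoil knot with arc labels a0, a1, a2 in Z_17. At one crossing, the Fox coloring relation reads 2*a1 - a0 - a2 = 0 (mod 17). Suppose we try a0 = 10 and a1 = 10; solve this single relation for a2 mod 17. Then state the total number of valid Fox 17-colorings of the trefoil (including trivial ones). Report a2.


Step 1: Apply the given crossing relation 2*a1 - a0 - a2 = 0 (mod 17).
  a2 = 2*a1 - a0 mod 17
  a2 = 2*10 - 10 mod 17
  a2 = 20 - 10 mod 17
  a2 = 10 mod 17 = 10
Step 2: The trefoil has determinant 3.
  Number of Fox p-colorings (p prime) is p^2 if p = 3, else p.
  Since 17 does not divide 3, only trivial (constant) colorings exist.
  (Here a0 = a1 = a2 = 10, the constant coloring, which is valid.)
  Total colorings = 17
Step 3: a2 = 10, total Fox 17-colorings = 17

10


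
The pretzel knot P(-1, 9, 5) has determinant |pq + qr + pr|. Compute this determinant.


Step 1: Compute pq + qr + pr.
pq = (-1)*9 = -9
qr = 9*5 = 45
pr = (-1)*5 = -5
pq + qr + pr = -9 + 45 + (-5) = 31
Step 2: Take absolute value.
det(P(-1,9,5)) = |31| = 31

31


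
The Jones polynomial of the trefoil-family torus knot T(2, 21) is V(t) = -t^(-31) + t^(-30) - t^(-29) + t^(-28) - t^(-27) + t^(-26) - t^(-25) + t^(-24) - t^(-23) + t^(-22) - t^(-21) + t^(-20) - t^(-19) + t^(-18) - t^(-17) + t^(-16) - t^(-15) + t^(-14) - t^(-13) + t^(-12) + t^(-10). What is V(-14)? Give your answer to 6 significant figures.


Substituting t = -14 into V(t) = -t^(-31) + t^(-30) - t^(-29) + t^(-28) - t^(-27) + t^(-26) - t^(-25) + t^(-24) - t^(-23) + t^(-22) - t^(-21) + t^(-20) - t^(-19) + t^(-18) - t^(-17) + t^(-16) - t^(-15) + t^(-14) - t^(-13) + t^(-12) + t^(-10):
  (-)t^(-31) = 2.95142e-36
  (+)t^(-30) = 4.13199e-35
  (-)t^(-29) = 5.78478e-34
  (+)t^(-28) = 8.09869e-33
  (-)t^(-27) = 1.13382e-31
  (+)t^(-26) = 1.58734e-30
  (-)t^(-25) = 2.22228e-29
  (+)t^(-24) = 3.11119e-28
  (-)t^(-23) = 4.35567e-27
  (+)t^(-22) = 6.09794e-26
  (-)t^(-21) = 8.53712e-25
  (+)t^(-20) = 1.1952e-23
  (-)t^(-19) = 1.67327e-22
  (+)t^(-18) = 2.34258e-21
  (-)t^(-17) = 3.27962e-20
  (+)t^(-16) = 4.59147e-19
  (-)t^(-15) = 6.42805e-18
  (+)t^(-14) = 8.99927e-17
  (-)t^(-13) = 1.2599e-15
  (+)t^(-12) = 1.76386e-14
  (+)t^(-10) = 3.45716e-12
Sum = (2.95142e-36) + (4.13199e-35) + (5.78478e-34) + (8.09869e-33) + (1.13382e-31) + (1.58734e-30) + (2.22228e-29) + (3.11119e-28) + (4.35567e-27) + (6.09794e-26) + (8.53712e-25) + (1.1952e-23) + (1.67327e-22) + (2.34258e-21) + (3.27962e-20) + (4.59147e-19) + (6.42805e-18) + (8.99927e-17) + (1.2599e-15) + (1.76386e-14) + (3.45716e-12)
= 3.476156695e-12
Rounded to 6 significant figures: 3.47616e-12

3.47616e-12


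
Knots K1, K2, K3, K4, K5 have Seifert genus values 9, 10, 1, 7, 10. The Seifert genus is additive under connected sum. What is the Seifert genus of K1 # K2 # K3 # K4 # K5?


The Seifert genus is additive under connected sum.
Seifert genus(K1 # K2 # K3 # K4 # K5) = (9) + (10) + (1) + (7) + (10)
= 37

37


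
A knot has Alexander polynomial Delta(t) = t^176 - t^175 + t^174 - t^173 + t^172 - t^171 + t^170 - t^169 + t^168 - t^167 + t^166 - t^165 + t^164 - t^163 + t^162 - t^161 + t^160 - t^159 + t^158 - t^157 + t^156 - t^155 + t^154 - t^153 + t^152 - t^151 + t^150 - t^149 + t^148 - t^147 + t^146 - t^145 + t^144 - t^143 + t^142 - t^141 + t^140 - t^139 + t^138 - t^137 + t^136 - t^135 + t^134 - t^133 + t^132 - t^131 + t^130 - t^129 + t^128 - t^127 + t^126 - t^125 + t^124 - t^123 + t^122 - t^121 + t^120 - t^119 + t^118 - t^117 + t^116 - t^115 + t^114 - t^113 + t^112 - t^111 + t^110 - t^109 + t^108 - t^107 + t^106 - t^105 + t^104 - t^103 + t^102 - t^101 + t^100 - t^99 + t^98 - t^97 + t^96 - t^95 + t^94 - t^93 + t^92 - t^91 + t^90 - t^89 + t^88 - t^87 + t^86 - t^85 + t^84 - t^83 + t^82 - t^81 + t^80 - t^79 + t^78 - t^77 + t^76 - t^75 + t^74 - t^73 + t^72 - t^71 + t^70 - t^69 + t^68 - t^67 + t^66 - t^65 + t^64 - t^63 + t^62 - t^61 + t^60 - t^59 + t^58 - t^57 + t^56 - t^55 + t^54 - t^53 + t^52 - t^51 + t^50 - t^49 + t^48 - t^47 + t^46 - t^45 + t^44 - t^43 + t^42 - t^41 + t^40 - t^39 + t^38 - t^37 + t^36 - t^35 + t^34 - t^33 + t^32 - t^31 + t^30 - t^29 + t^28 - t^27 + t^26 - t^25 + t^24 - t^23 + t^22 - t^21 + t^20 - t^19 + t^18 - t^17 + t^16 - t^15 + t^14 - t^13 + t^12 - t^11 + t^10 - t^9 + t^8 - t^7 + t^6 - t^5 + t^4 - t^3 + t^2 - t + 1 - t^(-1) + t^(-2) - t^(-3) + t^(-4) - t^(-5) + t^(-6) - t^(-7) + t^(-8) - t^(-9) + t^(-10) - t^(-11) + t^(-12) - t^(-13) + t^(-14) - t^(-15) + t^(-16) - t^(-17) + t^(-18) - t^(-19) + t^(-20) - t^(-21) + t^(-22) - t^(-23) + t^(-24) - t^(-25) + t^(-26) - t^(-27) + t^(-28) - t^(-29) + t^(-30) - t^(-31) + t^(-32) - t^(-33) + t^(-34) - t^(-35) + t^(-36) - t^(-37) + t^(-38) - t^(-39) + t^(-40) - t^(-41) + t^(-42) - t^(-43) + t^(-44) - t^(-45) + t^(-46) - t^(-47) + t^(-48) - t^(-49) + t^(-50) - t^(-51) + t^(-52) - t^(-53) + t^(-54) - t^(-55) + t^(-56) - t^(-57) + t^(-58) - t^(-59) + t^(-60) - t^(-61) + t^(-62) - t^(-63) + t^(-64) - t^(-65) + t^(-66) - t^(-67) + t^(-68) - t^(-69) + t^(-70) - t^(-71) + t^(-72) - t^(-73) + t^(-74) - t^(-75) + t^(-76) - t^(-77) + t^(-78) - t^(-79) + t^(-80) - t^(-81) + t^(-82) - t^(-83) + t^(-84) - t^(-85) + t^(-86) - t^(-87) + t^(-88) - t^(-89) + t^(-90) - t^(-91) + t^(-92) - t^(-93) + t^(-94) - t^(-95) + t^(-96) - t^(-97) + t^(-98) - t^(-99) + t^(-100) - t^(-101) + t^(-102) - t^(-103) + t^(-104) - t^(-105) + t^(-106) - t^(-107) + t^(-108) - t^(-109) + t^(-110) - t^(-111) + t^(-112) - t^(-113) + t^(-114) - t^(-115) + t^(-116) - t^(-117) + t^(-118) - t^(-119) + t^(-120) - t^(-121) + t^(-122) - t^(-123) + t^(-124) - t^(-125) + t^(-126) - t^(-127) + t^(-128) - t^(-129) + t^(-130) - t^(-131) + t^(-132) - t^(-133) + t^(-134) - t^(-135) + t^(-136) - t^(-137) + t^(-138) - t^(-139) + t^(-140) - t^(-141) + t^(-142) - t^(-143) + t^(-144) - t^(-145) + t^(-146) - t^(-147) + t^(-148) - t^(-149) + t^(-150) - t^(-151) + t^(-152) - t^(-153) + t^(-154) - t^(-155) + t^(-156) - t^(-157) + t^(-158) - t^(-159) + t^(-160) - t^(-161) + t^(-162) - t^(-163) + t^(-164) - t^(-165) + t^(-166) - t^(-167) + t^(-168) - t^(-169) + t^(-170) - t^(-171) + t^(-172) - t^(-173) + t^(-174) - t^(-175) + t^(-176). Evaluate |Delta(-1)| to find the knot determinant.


Step 1: The polynomial has 353 terms with alternating signs, exponents from 176 down to -176.
Step 2: Substitute t = -1. The i-th term has coefficient (-1)^i and exponent (m-i),
  so its value is (-1)^i * (-1)^(m-i) = (-1)^m = 1 for every i.
Step 3: All 353 terms equal 1, so Delta(-1) = 353 * (1) = 353
Step 4: |Delta(-1)| = 353

353


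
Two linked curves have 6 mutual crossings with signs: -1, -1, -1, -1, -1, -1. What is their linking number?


Step 1: Count positive crossings: 0
Step 2: Count negative crossings: 6
Step 3: Sum of signs = 0 - 6 = -6
Step 4: Linking number = sum/2 = -6/2 = -3

-3


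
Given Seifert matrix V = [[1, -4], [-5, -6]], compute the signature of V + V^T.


Step 1: V + V^T = [[2, -9], [-9, -12]]
Step 2: trace = -10, det = -105
Step 3: Discriminant = (-10)^2 - 4*(-105) = 520
Step 4: Eigenvalues: 6.40175, -16.4018
Step 5: Signature = (# positive eigenvalues) - (# negative eigenvalues) = 0

0


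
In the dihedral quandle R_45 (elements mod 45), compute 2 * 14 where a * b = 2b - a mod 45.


2 * 14 = 2*14 - 2 mod 45
= 28 - 2 mod 45
= 26 mod 45 = 26

26


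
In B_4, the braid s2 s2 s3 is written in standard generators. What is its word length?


The word length counts the number of generators (including inverses).
Listing each generator: s2, s2, s3
There are 3 generators in this braid word.

3


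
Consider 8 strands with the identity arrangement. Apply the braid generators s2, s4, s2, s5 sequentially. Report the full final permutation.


Starting with identity [1, 2, 3, 4, 5, 6, 7, 8].
Apply generators in sequence:
  After s2: [1, 3, 2, 4, 5, 6, 7, 8]
  After s4: [1, 3, 2, 5, 4, 6, 7, 8]
  After s2: [1, 2, 3, 5, 4, 6, 7, 8]
  After s5: [1, 2, 3, 5, 6, 4, 7, 8]
Final permutation: [1, 2, 3, 5, 6, 4, 7, 8]

[1, 2, 3, 5, 6, 4, 7, 8]


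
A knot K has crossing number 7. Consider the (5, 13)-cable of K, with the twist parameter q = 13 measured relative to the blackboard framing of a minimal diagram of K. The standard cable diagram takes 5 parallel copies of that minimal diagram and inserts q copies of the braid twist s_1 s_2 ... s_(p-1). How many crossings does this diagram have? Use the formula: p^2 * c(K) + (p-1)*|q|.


Step 1: Each of the c(K) crossings of the companion diagram becomes p*p = p^2 crossings among the p parallel strands, and each of the |q| twists s_1 s_2 ... s_(p-1) adds (p-1) crossings.
  Crossings = p^2 * c(K) + (p-1)*|q|
Step 2: = 5^2 * 7 + (5-1)*13
Step 3: = 25*7 + 4*13
Step 4: = 175 + 52 = 227

227


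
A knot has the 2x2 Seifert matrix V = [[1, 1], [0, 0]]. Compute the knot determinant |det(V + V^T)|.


Step 1: Form V + V^T where V = [[1, 1], [0, 0]]
  V^T = [[1, 0], [1, 0]]
  V + V^T = [[2, 1], [1, 0]]
Step 2: det(V + V^T) = 2*0 - 1*1
  = 0 - 1 = -1
Step 3: Knot determinant = |det(V + V^T)| = |-1| = 1

1


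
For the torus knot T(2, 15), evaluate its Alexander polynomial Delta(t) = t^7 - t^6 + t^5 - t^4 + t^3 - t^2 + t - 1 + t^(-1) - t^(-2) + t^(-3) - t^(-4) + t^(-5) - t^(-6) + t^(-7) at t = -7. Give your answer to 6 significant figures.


Substituting t = -7 into Delta(t) = t^7 - t^6 + t^5 - t^4 + t^3 - t^2 + t - 1 + t^(-1) - t^(-2) + t^(-3) - t^(-4) + t^(-5) - t^(-6) + t^(-7):
Term values: (-823543) + (-117649) + (-16807) + (-2401) + (-343) + (-49) + (-7) + (-1) + (-0.142857) + (-0.0204082) + (-0.00291545) + (-0.000416493) + (-5.9499e-05) + (-8.49986e-06) + (-1.21427e-06)
Sum = -960800.1667
Rounded to 6 significant figures: -960800

-960800


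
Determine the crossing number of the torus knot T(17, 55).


For a torus knot T(p, q) with gcd(p,q)=1,
the crossing number is min(p*(q-1), q*(p-1)).
p*(q-1) = 17*54 = 918
q*(p-1) = 55*16 = 880
min(918, 880) = 880

880


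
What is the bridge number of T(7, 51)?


The bridge number of T(p,q) is min(p,q).
min(7, 51) = 7

7


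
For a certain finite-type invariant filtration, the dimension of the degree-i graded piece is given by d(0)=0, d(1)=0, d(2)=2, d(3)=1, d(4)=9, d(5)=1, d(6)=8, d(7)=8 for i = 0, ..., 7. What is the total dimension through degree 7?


Total dimension = d(0) + d(1) + ... + d(7)
= 0 + 0 + 2 + 1 + 9 + 1 + 8 + 8
= 29

29


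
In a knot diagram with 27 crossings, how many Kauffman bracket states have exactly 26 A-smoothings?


We choose which 26 of 27 crossings get A-smoothings.
C(27, 26) = 27! / (26! * 1!)
= 27

27


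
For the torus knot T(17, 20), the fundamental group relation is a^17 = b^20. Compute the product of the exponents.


The relation is a^17 = b^20.
Product of exponents = 17 * 20
= 340

340


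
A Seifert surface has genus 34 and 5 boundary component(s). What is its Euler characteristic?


chi = 2 - 2g - b
= 2 - 2*34 - 5
= 2 - 68 - 5 = -71

-71


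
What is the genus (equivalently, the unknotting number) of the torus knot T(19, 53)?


For a torus knot T(p,q), both the unknotting number and genus equal (p-1)(q-1)/2.
= (19-1)(53-1)/2
= 18*52/2
= 936/2 = 468

468


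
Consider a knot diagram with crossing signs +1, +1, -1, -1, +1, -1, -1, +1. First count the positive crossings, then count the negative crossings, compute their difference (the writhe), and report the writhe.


Step 1: Count positive crossings (+1).
Positive crossings: 4
Step 2: Count negative crossings (-1).
Negative crossings: 4
Step 3: Writhe = (positive) - (negative)
w = 4 - 4 = 0
Step 4: |w| = 0, and w is zero

0


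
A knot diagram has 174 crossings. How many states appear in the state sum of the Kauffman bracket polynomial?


Each crossing contributes 2 choices (A-smoothing or B-smoothing).
Total states = 2^174 = 23945242826029513411849172299223580994042798784118784

23945242826029513411849172299223580994042798784118784


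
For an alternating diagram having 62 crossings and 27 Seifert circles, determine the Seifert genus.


For alternating knots, g = (c - s + 1)/2.
= (62 - 27 + 1)/2
= 36/2 = 18

18


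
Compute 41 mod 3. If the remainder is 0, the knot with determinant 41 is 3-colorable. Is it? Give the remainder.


Step 1: A knot is p-colorable if and only if p divides its determinant.
Step 2: Compute 41 mod 3.
41 = 13 * 3 + 2
Step 3: 41 mod 3 = 2
Step 4: The knot is 3-colorable: no

2


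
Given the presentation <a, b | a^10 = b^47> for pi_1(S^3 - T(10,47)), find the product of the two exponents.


The relation is a^10 = b^47.
Product of exponents = 10 * 47
= 470

470


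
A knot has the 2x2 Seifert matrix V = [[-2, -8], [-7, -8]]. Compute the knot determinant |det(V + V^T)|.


Step 1: Form V + V^T where V = [[-2, -8], [-7, -8]]
  V^T = [[-2, -7], [-8, -8]]
  V + V^T = [[-4, -15], [-15, -16]]
Step 2: det(V + V^T) = (-4)*(-16) - (-15)*(-15)
  = 64 - 225 = -161
Step 3: Knot determinant = |det(V + V^T)| = |-161| = 161

161


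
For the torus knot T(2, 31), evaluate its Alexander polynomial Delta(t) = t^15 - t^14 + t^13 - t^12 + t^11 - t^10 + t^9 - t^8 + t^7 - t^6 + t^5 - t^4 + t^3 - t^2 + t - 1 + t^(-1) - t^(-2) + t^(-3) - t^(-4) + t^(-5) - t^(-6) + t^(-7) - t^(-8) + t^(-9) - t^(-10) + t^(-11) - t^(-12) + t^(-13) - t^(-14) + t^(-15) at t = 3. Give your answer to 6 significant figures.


Substituting t = 3 into Delta(t) = t^15 - t^14 + t^13 - t^12 + t^11 - t^10 + t^9 - t^8 + t^7 - t^6 + t^5 - t^4 + t^3 - t^2 + t - 1 + t^(-1) - t^(-2) + t^(-3) - t^(-4) + t^(-5) - t^(-6) + t^(-7) - t^(-8) + t^(-9) - t^(-10) + t^(-11) - t^(-12) + t^(-13) - t^(-14) + t^(-15):
Term values: (14348907) + (-4782969) + (1594323) + (-531441) + (177147) + (-59049) + (19683) + (-6561) + (2187) + (-729) + (243) + (-81) + (27) + (-9) + (3) + (-1) + (0.333333) + (-0.111111) + (0.037037) + (-0.0123457) + (0.00411523) + (-0.00137174) + (0.000457247) + (-0.000152416) + (5.08053e-05) + (-1.69351e-05) + (5.64503e-06) + (-1.88168e-06) + (6.27225e-07) + (-2.09075e-07) + (6.96917e-08)
Sum = 10761680.25
Rounded to 6 significant figures: 1.07617e+07

1.07617e+07


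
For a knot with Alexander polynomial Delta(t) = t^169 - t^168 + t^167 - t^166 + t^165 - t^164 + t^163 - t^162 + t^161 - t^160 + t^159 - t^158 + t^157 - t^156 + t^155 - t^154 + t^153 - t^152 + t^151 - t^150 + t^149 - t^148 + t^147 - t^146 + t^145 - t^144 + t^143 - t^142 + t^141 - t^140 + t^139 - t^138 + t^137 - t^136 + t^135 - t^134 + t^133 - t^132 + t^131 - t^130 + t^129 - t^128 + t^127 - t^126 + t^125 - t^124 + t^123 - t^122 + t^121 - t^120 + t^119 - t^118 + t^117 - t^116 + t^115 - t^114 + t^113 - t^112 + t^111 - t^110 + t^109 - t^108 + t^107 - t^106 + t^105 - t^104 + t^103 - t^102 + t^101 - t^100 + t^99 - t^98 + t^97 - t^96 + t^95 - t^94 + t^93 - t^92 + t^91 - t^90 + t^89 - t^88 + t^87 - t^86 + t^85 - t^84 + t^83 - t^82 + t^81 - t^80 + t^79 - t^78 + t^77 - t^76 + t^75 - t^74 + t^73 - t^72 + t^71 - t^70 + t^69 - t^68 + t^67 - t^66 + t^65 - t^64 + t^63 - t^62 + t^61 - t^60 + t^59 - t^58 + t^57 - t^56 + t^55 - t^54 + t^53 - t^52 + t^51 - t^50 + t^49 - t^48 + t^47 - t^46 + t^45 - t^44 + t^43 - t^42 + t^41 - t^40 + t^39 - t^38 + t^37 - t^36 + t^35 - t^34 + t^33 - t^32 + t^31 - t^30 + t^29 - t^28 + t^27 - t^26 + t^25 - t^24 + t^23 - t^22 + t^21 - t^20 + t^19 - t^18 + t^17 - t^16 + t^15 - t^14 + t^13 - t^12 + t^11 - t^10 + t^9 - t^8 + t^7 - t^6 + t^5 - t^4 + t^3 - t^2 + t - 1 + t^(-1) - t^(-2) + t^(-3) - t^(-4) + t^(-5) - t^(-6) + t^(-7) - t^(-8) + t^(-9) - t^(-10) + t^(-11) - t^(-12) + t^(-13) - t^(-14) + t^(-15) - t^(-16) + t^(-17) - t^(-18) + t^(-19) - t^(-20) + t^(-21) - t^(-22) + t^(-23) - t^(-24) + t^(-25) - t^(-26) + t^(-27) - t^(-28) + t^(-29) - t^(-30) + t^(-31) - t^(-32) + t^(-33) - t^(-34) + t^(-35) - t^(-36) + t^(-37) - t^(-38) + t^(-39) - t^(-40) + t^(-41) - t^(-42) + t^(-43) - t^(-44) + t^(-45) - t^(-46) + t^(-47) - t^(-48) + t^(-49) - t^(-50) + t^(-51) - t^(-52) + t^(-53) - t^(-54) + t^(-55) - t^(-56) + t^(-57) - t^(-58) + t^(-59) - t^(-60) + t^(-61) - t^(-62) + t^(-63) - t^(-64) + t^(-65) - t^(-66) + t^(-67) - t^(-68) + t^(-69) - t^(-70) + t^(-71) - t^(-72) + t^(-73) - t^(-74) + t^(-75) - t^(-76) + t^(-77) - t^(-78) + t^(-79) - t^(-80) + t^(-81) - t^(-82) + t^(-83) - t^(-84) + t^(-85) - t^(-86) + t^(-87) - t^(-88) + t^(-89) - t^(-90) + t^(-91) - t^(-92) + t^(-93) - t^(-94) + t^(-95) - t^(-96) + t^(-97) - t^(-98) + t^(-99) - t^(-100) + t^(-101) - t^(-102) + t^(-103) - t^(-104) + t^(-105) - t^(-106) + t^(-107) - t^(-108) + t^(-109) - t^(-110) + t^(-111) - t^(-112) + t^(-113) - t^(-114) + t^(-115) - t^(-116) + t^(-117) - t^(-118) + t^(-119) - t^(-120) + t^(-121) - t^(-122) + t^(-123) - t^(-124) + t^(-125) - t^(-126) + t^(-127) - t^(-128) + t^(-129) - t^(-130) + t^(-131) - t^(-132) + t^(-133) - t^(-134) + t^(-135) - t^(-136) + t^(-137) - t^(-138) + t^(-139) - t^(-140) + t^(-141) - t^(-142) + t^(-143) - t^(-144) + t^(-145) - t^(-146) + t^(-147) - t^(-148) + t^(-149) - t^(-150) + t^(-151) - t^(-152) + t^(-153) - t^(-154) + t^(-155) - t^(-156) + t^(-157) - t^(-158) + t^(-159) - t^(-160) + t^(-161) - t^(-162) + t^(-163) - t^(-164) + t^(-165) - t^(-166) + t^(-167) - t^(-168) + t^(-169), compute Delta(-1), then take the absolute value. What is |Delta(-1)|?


Step 1: The polynomial has 339 terms with alternating signs, exponents from 169 down to -169.
Step 2: Substitute t = -1. The i-th term has coefficient (-1)^i and exponent (m-i),
  so its value is (-1)^i * (-1)^(m-i) = (-1)^m = -1 for every i.
Step 3: All 339 terms equal -1, so Delta(-1) = 339 * (-1) = -339
Step 4: |Delta(-1)| = 339

339


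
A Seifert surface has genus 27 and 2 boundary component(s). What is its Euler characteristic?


chi = 2 - 2g - b
= 2 - 2*27 - 2
= 2 - 54 - 2 = -54

-54


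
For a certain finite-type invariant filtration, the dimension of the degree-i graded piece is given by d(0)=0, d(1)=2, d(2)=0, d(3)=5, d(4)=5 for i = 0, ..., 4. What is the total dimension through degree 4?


Total dimension = d(0) + d(1) + ... + d(4)
= 0 + 2 + 0 + 5 + 5
= 12

12


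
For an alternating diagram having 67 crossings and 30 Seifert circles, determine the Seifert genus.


For alternating knots, g = (c - s + 1)/2.
= (67 - 30 + 1)/2
= 38/2 = 19

19


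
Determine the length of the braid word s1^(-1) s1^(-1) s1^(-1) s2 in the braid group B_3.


The word length counts the number of generators (including inverses).
Listing each generator: s1^(-1), s1^(-1), s1^(-1), s2
There are 4 generators in this braid word.

4


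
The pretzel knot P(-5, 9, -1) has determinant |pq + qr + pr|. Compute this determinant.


Step 1: Compute pq + qr + pr.
pq = (-5)*9 = -45
qr = 9*(-1) = -9
pr = (-5)*(-1) = 5
pq + qr + pr = -45 + (-9) + 5 = -49
Step 2: Take absolute value.
det(P(-5,9,-1)) = |-49| = 49

49


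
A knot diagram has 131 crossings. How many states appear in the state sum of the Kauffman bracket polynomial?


Each crossing contributes 2 choices (A-smoothing or B-smoothing).
Total states = 2^131 = 2722258935367507707706996859454145691648

2722258935367507707706996859454145691648


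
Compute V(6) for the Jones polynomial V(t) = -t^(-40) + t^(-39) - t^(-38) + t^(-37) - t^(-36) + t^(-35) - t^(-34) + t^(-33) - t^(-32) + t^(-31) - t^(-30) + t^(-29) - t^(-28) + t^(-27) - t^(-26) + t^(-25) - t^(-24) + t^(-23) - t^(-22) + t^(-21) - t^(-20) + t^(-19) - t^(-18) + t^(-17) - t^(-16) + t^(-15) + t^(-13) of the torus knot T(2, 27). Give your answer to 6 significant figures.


Substituting t = 6 into V(t) = -t^(-40) + t^(-39) - t^(-38) + t^(-37) - t^(-36) + t^(-35) - t^(-34) + t^(-33) - t^(-32) + t^(-31) - t^(-30) + t^(-29) - t^(-28) + t^(-27) - t^(-26) + t^(-25) - t^(-24) + t^(-23) - t^(-22) + t^(-21) - t^(-20) + t^(-19) - t^(-18) + t^(-17) - t^(-16) + t^(-15) + t^(-13):
  (-)t^(-40) = -7.48083e-32
  (+)t^(-39) = 4.4885e-31
  (-)t^(-38) = -2.6931e-30
  (+)t^(-37) = 1.61586e-29
  (-)t^(-36) = -9.69516e-29
  (+)t^(-35) = 5.8171e-28
  (-)t^(-34) = -3.49026e-27
  (+)t^(-33) = 2.09415e-26
  (-)t^(-32) = -1.25649e-25
  (+)t^(-31) = 7.53896e-25
  (-)t^(-30) = -4.52337e-24
  (+)t^(-29) = 2.71402e-23
  (-)t^(-28) = -1.62841e-22
  (+)t^(-27) = 9.77049e-22
  (-)t^(-26) = -5.86229e-21
  (+)t^(-25) = 3.51738e-20
  (-)t^(-24) = -2.11043e-19
  (+)t^(-23) = 1.26626e-18
  (-)t^(-22) = -7.59753e-18
  (+)t^(-21) = 4.55852e-17
  (-)t^(-20) = -2.73511e-16
  (+)t^(-19) = 1.64107e-15
  (-)t^(-18) = -9.8464e-15
  (+)t^(-17) = 5.90784e-14
  (-)t^(-16) = -3.5447e-13
  (+)t^(-15) = 2.12682e-12
  (+)t^(-13) = 7.65656e-11
Sum = (-7.48083e-32) + (4.4885e-31) + (-2.6931e-30) + (1.61586e-29) + (-9.69516e-29) + (5.8171e-28) + (-3.49026e-27) + (2.09415e-26) + (-1.25649e-25) + (7.53896e-25) + (-4.52337e-24) + (2.71402e-23) + (-1.62841e-22) + (9.77049e-22) + (-5.86229e-21) + (3.51738e-20) + (-2.11043e-19) + (1.26626e-18) + (-7.59753e-18) + (4.55852e-17) + (-2.73511e-16) + (1.64107e-15) + (-9.8464e-15) + (5.90784e-14) + (-3.5447e-13) + (2.12682e-12) + (7.65656e-11)
= 7.838860037e-11
Rounded to 6 significant figures: 7.83886e-11

7.83886e-11


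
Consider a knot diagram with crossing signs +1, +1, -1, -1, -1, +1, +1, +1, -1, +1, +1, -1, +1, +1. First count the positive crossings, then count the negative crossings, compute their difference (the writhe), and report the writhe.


Step 1: Count positive crossings (+1).
Positive crossings: 9
Step 2: Count negative crossings (-1).
Negative crossings: 5
Step 3: Writhe = (positive) - (negative)
w = 9 - 5 = 4
Step 4: |w| = 4, and w is positive

4


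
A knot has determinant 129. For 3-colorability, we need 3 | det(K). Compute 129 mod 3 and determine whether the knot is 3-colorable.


Step 1: A knot is p-colorable if and only if p divides its determinant.
Step 2: Compute 129 mod 3.
129 = 43 * 3 + 0
Step 3: 129 mod 3 = 0
Step 4: The knot is 3-colorable: yes

0


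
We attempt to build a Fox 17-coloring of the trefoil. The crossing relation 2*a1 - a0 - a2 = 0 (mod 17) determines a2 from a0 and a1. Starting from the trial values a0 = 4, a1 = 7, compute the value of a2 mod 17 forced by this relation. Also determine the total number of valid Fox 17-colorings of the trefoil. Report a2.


Step 1: Apply the given crossing relation 2*a1 - a0 - a2 = 0 (mod 17).
  a2 = 2*a1 - a0 mod 17
  a2 = 2*7 - 4 mod 17
  a2 = 14 - 4 mod 17
  a2 = 10 mod 17 = 10
Step 2: The trefoil has determinant 3.
  Number of Fox p-colorings (p prime) is p^2 if p = 3, else p.
  Since 17 does not divide 3, only trivial (constant) colorings exist.
  (So the trial a0 = 4, a1 = 7 with a0 != a1 does NOT extend to a valid coloring of the whole trefoil: the other two crossing relations require 3*(a1 - a0) = 0 (mod 17), which fails.)
  Total colorings = 17
Step 3: a2 = 10, total Fox 17-colorings = 17

10


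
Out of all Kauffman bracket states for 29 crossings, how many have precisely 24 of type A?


We choose which 24 of 29 crossings get A-smoothings.
C(29, 24) = 29! / (24! * 5!)
= 118755

118755


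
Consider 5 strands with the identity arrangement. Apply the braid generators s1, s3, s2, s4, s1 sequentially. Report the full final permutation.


Starting with identity [1, 2, 3, 4, 5].
Apply generators in sequence:
  After s1: [2, 1, 3, 4, 5]
  After s3: [2, 1, 4, 3, 5]
  After s2: [2, 4, 1, 3, 5]
  After s4: [2, 4, 1, 5, 3]
  After s1: [4, 2, 1, 5, 3]
Final permutation: [4, 2, 1, 5, 3]

[4, 2, 1, 5, 3]


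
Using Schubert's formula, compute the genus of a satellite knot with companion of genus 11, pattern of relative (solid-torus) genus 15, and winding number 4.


Schubert: g(satellite) = g_rel(pattern) + |winding| * g(companion),
where g_rel(pattern) is the genus of the pattern relative to the solid torus.
= 15 + 4 * 11
= 15 + 44 = 59

59


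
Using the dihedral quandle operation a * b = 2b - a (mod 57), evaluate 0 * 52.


0 * 52 = 2*52 - 0 mod 57
= 104 - 0 mod 57
= 104 mod 57 = 47

47


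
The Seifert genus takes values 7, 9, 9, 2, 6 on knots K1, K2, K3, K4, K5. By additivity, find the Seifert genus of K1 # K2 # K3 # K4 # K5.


The Seifert genus is additive under connected sum.
Seifert genus(K1 # K2 # K3 # K4 # K5) = (7) + (9) + (9) + (2) + (6)
= 33

33


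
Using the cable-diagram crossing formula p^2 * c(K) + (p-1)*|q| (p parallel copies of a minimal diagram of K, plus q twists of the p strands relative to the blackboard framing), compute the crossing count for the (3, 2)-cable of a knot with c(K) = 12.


Step 1: Each of the c(K) crossings of the companion diagram becomes p*p = p^2 crossings among the p parallel strands, and each of the |q| twists s_1 s_2 ... s_(p-1) adds (p-1) crossings.
  Crossings = p^2 * c(K) + (p-1)*|q|
Step 2: = 3^2 * 12 + (3-1)*2
Step 3: = 9*12 + 2*2
Step 4: = 108 + 4 = 112

112


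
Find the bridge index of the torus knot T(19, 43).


The bridge number of T(p,q) is min(p,q).
min(19, 43) = 19

19


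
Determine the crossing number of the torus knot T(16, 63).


For a torus knot T(p, q) with gcd(p,q)=1,
the crossing number is min(p*(q-1), q*(p-1)).
p*(q-1) = 16*62 = 992
q*(p-1) = 63*15 = 945
min(992, 945) = 945

945


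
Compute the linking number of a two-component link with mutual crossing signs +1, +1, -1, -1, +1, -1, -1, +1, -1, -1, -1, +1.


Step 1: Count positive crossings: 5
Step 2: Count negative crossings: 7
Step 3: Sum of signs = 5 - 7 = -2
Step 4: Linking number = sum/2 = -2/2 = -1

-1


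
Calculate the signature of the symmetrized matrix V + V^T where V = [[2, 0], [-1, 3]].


Step 1: V + V^T = [[4, -1], [-1, 6]]
Step 2: trace = 10, det = 23
Step 3: Discriminant = 10^2 - 4*23 = 8
Step 4: Eigenvalues: 6.41421, 3.58579
Step 5: Signature = (# positive eigenvalues) - (# negative eigenvalues) = 2

2


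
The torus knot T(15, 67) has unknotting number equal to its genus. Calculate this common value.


For a torus knot T(p,q), both the unknotting number and genus equal (p-1)(q-1)/2.
= (15-1)(67-1)/2
= 14*66/2
= 924/2 = 462

462


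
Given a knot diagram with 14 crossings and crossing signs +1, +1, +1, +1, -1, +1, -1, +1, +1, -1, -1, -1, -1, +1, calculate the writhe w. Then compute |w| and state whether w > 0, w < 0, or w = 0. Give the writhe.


Step 1: Count positive crossings (+1).
Positive crossings: 8
Step 2: Count negative crossings (-1).
Negative crossings: 6
Step 3: Writhe = (positive) - (negative)
w = 8 - 6 = 2
Step 4: |w| = 2, and w is positive

2


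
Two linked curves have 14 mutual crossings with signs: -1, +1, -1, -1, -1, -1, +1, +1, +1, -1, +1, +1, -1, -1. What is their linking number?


Step 1: Count positive crossings: 6
Step 2: Count negative crossings: 8
Step 3: Sum of signs = 6 - 8 = -2
Step 4: Linking number = sum/2 = -2/2 = -1

-1


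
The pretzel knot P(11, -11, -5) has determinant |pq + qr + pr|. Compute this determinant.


Step 1: Compute pq + qr + pr.
pq = 11*(-11) = -121
qr = (-11)*(-5) = 55
pr = 11*(-5) = -55
pq + qr + pr = -121 + 55 + (-55) = -121
Step 2: Take absolute value.
det(P(11,-11,-5)) = |-121| = 121

121


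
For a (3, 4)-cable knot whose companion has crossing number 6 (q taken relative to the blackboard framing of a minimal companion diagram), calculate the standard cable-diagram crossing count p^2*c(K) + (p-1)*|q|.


Step 1: Each of the c(K) crossings of the companion diagram becomes p*p = p^2 crossings among the p parallel strands, and each of the |q| twists s_1 s_2 ... s_(p-1) adds (p-1) crossings.
  Crossings = p^2 * c(K) + (p-1)*|q|
Step 2: = 3^2 * 6 + (3-1)*4
Step 3: = 9*6 + 2*4
Step 4: = 54 + 8 = 62

62


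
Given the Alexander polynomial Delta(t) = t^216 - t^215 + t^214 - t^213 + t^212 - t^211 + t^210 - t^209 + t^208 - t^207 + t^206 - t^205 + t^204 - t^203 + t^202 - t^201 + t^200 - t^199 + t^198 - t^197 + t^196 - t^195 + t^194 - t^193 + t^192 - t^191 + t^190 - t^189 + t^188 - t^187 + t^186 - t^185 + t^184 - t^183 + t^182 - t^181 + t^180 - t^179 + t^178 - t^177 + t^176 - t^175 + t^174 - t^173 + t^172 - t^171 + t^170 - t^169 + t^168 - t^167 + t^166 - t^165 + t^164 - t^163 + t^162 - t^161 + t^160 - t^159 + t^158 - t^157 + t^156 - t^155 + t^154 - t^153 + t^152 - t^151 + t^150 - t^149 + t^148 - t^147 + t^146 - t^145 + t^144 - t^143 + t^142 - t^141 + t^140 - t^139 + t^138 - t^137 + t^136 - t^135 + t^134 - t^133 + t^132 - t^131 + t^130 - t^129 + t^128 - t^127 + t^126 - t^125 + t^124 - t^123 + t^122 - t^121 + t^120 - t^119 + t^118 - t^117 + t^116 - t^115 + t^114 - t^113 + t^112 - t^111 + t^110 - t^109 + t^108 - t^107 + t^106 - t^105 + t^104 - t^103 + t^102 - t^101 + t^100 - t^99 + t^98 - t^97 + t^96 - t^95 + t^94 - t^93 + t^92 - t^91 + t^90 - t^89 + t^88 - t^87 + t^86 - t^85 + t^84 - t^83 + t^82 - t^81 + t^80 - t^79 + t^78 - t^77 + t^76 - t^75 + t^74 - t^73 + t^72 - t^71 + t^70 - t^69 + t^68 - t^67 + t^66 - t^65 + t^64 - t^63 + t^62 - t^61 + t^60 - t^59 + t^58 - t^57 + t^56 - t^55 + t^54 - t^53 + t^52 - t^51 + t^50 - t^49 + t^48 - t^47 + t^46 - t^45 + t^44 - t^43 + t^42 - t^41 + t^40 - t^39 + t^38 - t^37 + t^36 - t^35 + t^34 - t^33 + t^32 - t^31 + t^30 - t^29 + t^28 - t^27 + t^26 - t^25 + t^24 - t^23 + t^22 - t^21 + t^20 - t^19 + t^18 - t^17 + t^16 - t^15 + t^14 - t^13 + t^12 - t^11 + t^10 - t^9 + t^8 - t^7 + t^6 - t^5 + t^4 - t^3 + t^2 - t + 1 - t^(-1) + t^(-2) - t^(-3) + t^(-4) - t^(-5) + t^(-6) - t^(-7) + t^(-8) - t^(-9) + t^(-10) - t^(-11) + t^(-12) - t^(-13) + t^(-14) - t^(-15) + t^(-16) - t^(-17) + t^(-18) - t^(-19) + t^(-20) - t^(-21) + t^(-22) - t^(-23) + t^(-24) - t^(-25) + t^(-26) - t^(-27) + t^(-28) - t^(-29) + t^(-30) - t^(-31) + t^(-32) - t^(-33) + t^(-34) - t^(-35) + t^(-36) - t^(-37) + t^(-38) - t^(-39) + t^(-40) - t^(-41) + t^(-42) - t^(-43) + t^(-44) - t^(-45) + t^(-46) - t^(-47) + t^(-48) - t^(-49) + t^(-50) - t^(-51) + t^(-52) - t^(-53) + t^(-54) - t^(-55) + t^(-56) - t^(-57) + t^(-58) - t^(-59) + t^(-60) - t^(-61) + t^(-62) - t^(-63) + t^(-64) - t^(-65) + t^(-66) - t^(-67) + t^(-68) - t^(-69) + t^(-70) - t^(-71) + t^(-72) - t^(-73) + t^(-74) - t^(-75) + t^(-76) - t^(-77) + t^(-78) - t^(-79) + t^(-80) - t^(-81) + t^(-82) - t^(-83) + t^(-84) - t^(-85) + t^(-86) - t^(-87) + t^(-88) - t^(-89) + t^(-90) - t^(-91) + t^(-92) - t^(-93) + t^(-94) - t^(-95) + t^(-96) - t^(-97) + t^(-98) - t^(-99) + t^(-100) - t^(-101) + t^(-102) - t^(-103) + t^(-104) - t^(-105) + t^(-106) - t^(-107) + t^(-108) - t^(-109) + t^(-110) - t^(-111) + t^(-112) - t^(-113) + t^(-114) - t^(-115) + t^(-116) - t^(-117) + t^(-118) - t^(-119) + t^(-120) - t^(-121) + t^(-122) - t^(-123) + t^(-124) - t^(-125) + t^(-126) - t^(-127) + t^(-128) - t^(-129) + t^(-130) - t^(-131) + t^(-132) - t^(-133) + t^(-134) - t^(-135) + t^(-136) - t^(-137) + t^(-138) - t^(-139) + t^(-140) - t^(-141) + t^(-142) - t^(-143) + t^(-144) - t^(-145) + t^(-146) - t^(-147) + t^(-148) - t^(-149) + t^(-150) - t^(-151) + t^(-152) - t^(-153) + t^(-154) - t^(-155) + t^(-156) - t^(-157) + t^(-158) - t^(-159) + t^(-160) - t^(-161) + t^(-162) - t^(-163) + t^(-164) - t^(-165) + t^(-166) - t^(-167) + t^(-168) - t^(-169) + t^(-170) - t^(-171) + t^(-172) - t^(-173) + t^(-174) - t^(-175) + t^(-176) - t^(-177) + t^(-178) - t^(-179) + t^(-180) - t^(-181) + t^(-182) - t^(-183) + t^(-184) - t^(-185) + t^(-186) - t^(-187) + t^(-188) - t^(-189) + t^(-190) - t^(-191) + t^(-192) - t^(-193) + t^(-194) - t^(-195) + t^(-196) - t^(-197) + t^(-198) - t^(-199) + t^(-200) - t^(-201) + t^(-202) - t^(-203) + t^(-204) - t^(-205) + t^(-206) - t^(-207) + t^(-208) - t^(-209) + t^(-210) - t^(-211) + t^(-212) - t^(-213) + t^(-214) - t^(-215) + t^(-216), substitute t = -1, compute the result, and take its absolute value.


Step 1: The polynomial has 433 terms with alternating signs, exponents from 216 down to -216.
Step 2: Substitute t = -1. The i-th term has coefficient (-1)^i and exponent (m-i),
  so its value is (-1)^i * (-1)^(m-i) = (-1)^m = 1 for every i.
Step 3: All 433 terms equal 1, so Delta(-1) = 433 * (1) = 433
Step 4: |Delta(-1)| = 433

433
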